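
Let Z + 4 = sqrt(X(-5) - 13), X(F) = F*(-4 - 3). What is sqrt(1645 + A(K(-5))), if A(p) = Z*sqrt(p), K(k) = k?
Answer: sqrt(1645 - I*sqrt(5)*(4 - sqrt(22))) ≈ 40.559 + 0.019*I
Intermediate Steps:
X(F) = -7*F (X(F) = F*(-7) = -7*F)
Z = -4 + sqrt(22) (Z = -4 + sqrt(-7*(-5) - 13) = -4 + sqrt(35 - 13) = -4 + sqrt(22) ≈ 0.69042)
A(p) = sqrt(p)*(-4 + sqrt(22)) (A(p) = (-4 + sqrt(22))*sqrt(p) = sqrt(p)*(-4 + sqrt(22)))
sqrt(1645 + A(K(-5))) = sqrt(1645 + sqrt(-5)*(-4 + sqrt(22))) = sqrt(1645 + (I*sqrt(5))*(-4 + sqrt(22))) = sqrt(1645 + I*sqrt(5)*(-4 + sqrt(22)))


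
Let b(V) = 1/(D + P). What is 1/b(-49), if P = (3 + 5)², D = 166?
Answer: 230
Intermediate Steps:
P = 64 (P = 8² = 64)
b(V) = 1/230 (b(V) = 1/(166 + 64) = 1/230)
1/b(-49) = 1/(1/230) = 230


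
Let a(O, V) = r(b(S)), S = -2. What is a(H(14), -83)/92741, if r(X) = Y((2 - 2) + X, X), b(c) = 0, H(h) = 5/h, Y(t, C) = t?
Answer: 0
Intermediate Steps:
r(X) = X (r(X) = (2 - 2) + X = 0 + X = X)
a(O, V) = 0
a(H(14), -83)/92741 = 0/92741 = 0*(1/92741) = 0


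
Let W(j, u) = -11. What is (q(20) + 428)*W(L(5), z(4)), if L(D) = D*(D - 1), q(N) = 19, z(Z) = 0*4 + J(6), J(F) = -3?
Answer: -4917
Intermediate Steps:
z(Z) = -3 (z(Z) = 0*4 - 3 = 0 - 3 = -3)
L(D) = D*(-1 + D)
(q(20) + 428)*W(L(5), z(4)) = (19 + 428)*(-11) = 447*(-11) = -4917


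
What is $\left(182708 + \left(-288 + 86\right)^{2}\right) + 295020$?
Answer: $518532$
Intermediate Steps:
$\left(182708 + \left(-288 + 86\right)^{2}\right) + 295020 = \left(182708 + \left(-202\right)^{2}\right) + 295020 = \left(182708 + 40804\right) + 295020 = 223512 + 295020 = 518532$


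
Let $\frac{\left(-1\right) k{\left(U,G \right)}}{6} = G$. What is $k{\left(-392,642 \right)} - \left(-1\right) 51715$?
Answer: $47863$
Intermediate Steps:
$k{\left(U,G \right)} = - 6 G$
$k{\left(-392,642 \right)} - \left(-1\right) 51715 = \left(-6\right) 642 - \left(-1\right) 51715 = -3852 - -51715 = -3852 + 51715 = 47863$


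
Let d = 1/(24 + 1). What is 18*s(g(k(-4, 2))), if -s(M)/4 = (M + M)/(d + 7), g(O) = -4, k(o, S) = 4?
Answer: 900/11 ≈ 81.818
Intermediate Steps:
d = 1/25 ≈ 0.040000
s(M) = -25*M/22 (s(M) = -4*(M + M)/(1/25 + 7) = -4*2*M/176/25 = -4*2*M*25/176 = -25*M/22)
18*s(g(k(-4, 2))) = 18*(-25/22*(-4)) = 18*(50/11) = 900/11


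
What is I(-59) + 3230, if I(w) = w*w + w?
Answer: 6652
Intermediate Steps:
I(w) = w + w**2 (I(w) = w**2 + w = w + w**2)
I(-59) + 3230 = -59*(1 - 59) + 3230 = -59*(-58) + 3230 = 3422 + 3230 = 6652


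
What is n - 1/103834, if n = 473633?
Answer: 49179208921/103834 ≈ 4.7363e+5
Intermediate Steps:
n - 1/103834 = 473633 - 1/103834 = 49179208921/103834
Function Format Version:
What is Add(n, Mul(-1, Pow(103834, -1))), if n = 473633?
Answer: Rational(49179208921, 103834) ≈ 4.7363e+5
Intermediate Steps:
Add(n, Mul(-1, Pow(103834, -1))) = Add(473633, Mul(-1, Pow(103834, -1))) = Add(473633, Mul(-1, Rational(1, 103834))) = Add(473633, Rational(-1, 103834)) = Rational(49179208921, 103834)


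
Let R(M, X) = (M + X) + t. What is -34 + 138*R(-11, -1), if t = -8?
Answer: -2794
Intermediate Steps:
R(M, X) = -8 + M + X (R(M, X) = (M + X) - 8 = -8 + M + X)
-34 + 138*R(-11, -1) = -34 + 138*(-8 - 11 - 1) = -34 + 138*(-20) = -34 - 2760 = -2794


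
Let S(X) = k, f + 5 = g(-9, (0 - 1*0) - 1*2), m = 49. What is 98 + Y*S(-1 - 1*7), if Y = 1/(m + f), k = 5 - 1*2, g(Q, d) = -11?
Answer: 1079/11 ≈ 98.091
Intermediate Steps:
f = -16 (f = -5 - 11 = -16)
k = 3 (k = 5 - 2 = 3)
Y = 1/33 (Y = 1/(49 - 16) = 1/33 ≈ 0.030303)
S(X) = 3
98 + Y*S(-1 - 1*7) = 98 + (1/33)*3 = 98 + 1/11 = 1079/11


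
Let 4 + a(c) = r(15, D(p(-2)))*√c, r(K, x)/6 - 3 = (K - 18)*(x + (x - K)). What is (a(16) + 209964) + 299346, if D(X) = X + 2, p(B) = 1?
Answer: 510026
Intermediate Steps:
D(X) = 2 + X
r(K, x) = 18 + 6*(-18 + K)*(-K + 2*x) (r(K, x) = 18 + 6*((K - 18)*(x + (x - K))) = 18 + 6*((-18 + K)*(-K + 2*x)) = 18 + 6*(-18 + K)*(-K + 2*x))
a(c) = -4 + 180*√c (a(c) = -4 + (18 - 216*(2 + 1) - 6*15² + 108*15 + 12*15*(2 + 1))*√c = -4 + (18 - 216*3 - 6*225 + 1620 + 12*15*3)*√c = -4 + (18 - 648 - 1350 + 1620 + 540)*√c = -4 + 180*√c)
(a(16) + 209964) + 299346 = ((-4 + 180*√16) + 209964) + 299346 = ((-4 + 180*4) + 209964) + 299346 = ((-4 + 720) + 209964) + 299346 = (716 + 209964) + 299346 = 210680 + 299346 = 510026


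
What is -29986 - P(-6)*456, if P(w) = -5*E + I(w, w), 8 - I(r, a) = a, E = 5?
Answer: -24970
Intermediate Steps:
I(r, a) = 8 - a
P(w) = -17 - w (P(w) = -5*5 + (8 - w) = -25 + (8 - w) = -17 - w)
-29986 - P(-6)*456 = -29986 - (-17 - 1*(-6))*456 = -29986 - (-17 + 6)*456 = -29986 - (-11)*456 = -29986 - 1*(-5016) = -29986 + 5016 = -24970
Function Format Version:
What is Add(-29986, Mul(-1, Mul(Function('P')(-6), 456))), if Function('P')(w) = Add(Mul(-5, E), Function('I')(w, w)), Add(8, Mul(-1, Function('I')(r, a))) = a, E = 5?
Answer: -24970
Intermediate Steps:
Function('I')(r, a) = Add(8, Mul(-1, a))
Function('P')(w) = Add(-17, Mul(-1, w)) (Function('P')(w) = Add(Mul(-5, 5), Add(8, Mul(-1, w))) = Add(-25, Add(8, Mul(-1, w))) = Add(-17, Mul(-1, w)))
Add(-29986, Mul(-1, Mul(Function('P')(-6), 456))) = Add(-29986, Mul(-1, Mul(Add(-17, Mul(-1, -6)), 456))) = Add(-29986, Mul(-1, Mul(Add(-17, 6), 456))) = Add(-29986, Mul(-1, Mul(-11, 456))) = Add(-29986, Mul(-1, -5016)) = Add(-29986, 5016) = -24970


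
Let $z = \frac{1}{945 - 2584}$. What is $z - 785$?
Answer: $- \frac{1286616}{1639} \approx -785.0$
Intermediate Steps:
$z = - \frac{1}{1639}$ ($z = \frac{1}{-1639} = - \frac{1}{1639} \approx -0.00061013$)
$z - 785 = - \frac{1}{1639} - 785 = - \frac{1286616}{1639}$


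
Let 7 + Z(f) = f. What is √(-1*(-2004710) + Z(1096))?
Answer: √2005799 ≈ 1416.3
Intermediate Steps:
Z(f) = -7 + f
√(-1*(-2004710) + Z(1096)) = √(-1*(-2004710) + (-7 + 1096)) = √(2004710 + 1089) = √2005799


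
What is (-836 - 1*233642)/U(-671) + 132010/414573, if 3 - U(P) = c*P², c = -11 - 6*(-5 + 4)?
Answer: 99986860093/466645027092 ≈ 0.21427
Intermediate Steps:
c = -5 (c = -11 - 6*(-1) = -11 + 6 = -5)
U(P) = 3 + 5*P² (U(P) = 3 - (-5)*P² = 3 + 5*P²)
(-836 - 1*233642)/U(-671) + 132010/414573 = (-836 - 1*233642)/(3 + 5*(-671)²) + 132010/414573 = (-836 - 233642)/(3 + 5*450241) + 132010*(1/414573) = -234478/(3 + 2251205) + 132010/414573 = -234478/2251208 + 132010/414573 = -234478*1/2251208 + 132010/414573 = -117239/1125604 + 132010/414573 = 99986860093/466645027092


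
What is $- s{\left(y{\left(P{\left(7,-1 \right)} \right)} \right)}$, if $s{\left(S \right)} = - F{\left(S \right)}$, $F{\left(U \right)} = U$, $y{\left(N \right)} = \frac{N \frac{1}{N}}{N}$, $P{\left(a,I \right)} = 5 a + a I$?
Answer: $\frac{1}{28} \approx 0.035714$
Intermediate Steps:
$P{\left(a,I \right)} = 5 a + I a$
$y{\left(N \right)} = \frac{1}{N}$ ($y{\left(N \right)} = 1 \frac{1}{N} = \frac{1}{N}$)
$s{\left(S \right)} = - S$
$- s{\left(y{\left(P{\left(7,-1 \right)} \right)} \right)} = - \frac{-1}{7 \left(5 - 1\right)} = - \frac{-1}{7 \cdot 4} = - \frac{-1}{28} = \left(-1\right) \left(- \frac{1}{28}\right) = \frac{1}{28}$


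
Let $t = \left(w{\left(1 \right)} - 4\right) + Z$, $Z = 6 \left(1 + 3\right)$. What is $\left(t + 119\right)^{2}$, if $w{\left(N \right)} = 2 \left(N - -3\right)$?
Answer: $21609$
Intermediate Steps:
$Z = 24$ ($Z = 6 \cdot 4 = 24$)
$w{\left(N \right)} = 6 + 2 N$ ($w{\left(N \right)} = 2 \left(N + 3\right) = 2 \left(3 + N\right) = 6 + 2 N$)
$t = 28$ ($t = \left(\left(6 + 2 \cdot 1\right) - 4\right) + 24 = \left(\left(6 + 2\right) - 4\right) + 24 = \left(8 - 4\right) + 24 = 4 + 24 = 28$)
$\left(t + 119\right)^{2} = \left(28 + 119\right)^{2} = 147^{2} = 21609$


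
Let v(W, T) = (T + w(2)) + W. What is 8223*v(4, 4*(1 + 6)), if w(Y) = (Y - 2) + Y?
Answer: 279582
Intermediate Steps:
w(Y) = -2 + 2*Y (w(Y) = (-2 + Y) + Y = -2 + 2*Y)
v(W, T) = 2 + T + W (v(W, T) = (T + (-2 + 2*2)) + W = (T + (-2 + 4)) + W = (T + 2) + W = (2 + T) + W = 2 + T + W)
8223*v(4, 4*(1 + 6)) = 8223*(2 + 4*(1 + 6) + 4) = 8223*(2 + 4*7 + 4) = 8223*(2 + 28 + 4) = 8223*34 = 279582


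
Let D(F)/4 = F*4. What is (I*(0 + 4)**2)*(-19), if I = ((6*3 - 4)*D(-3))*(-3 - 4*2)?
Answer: -2247168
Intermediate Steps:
D(F) = 16*F (D(F) = 4*(F*4) = 4*(4*F) = 16*F)
I = 7392 (I = ((6*3 - 4)*(16*(-3)))*(-3 - 4*2) = ((18 - 4)*(-48))*(-3 - 8) = (14*(-48))*(-11) = -672*(-11) = 7392)
(I*(0 + 4)**2)*(-19) = (7392*(0 + 4)**2)*(-19) = (7392*4**2)*(-19) = (7392*16)*(-19) = 118272*(-19) = -2247168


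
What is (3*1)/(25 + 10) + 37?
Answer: 1298/35 ≈ 37.086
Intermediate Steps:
(3*1)/(25 + 10) + 37 = 3/35 + 37 = 1298/35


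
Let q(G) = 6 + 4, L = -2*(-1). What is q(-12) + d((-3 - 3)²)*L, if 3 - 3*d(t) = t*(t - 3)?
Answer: -780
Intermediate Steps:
L = 2
q(G) = 10
d(t) = 1 - t*(-3 + t)/3 (d(t) = 1 - t*(t - 3)/3 = 1 - t*(-3 + t)/3)
q(-12) + d((-3 - 3)²)*L = 10 + (1 + (-3 - 3)² - (-3 - 3)⁴/3)*2 = 10 + (1 + (-6)² - ((-6)²)²/3)*2 = 10 + (1 + 36 - ⅓*36²)*2 = 10 + (1 + 36 - ⅓*1296)*2 = 10 + (1 + 36 - 432)*2 = 10 - 395*2 = 10 - 790 = -780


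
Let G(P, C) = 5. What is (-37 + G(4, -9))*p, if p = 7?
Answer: -224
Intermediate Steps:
(-37 + G(4, -9))*p = (-37 + 5)*7 = -32*7 = -224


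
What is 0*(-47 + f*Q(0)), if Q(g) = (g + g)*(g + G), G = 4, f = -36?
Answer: 0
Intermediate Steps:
Q(g) = 2*g*(4 + g) (Q(g) = (g + g)*(g + 4) = (2*g)*(4 + g) = 2*g*(4 + g))
0*(-47 + f*Q(0)) = 0*(-47 - 72*0*(4 + 0)) = 0*(-47 - 72*0*4) = 0*(-47 - 36*0) = 0*(-47 + 0) = 0*(-47) = 0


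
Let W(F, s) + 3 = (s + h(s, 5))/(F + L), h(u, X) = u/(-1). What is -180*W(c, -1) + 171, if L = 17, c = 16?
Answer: 711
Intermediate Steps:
h(u, X) = -u (h(u, X) = u*(-1) = -u)
W(F, s) = -3 (W(F, s) = -3 + (s - s)/(F + 17) = -3 + 0/(17 + F) = -3 + 0 = -3)
-180*W(c, -1) + 171 = -180*(-3) + 171 = 540 + 171 = 711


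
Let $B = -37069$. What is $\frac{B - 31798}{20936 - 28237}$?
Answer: $\frac{68867}{7301} \approx 9.4325$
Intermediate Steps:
$\frac{B - 31798}{20936 - 28237} = \frac{-37069 - 31798}{20936 - 28237} = - \frac{68867}{-7301} = \left(-68867\right) \left(- \frac{1}{7301}\right) = \frac{68867}{7301}$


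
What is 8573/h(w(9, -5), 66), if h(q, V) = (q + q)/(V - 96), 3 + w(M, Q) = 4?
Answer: -128595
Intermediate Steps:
w(M, Q) = 1 (w(M, Q) = -3 + 4 = 1)
h(q, V) = 2*q/(-96 + V) (h(q, V) = (2*q)/(-96 + V) = 2*q/(-96 + V))
8573/h(w(9, -5), 66) = 8573/((2*1/(-96 + 66))) = 8573/((2*1/(-30))) = 8573/((2*1*(-1/30))) = 8573/(-1/15) = 8573*(-15) = -128595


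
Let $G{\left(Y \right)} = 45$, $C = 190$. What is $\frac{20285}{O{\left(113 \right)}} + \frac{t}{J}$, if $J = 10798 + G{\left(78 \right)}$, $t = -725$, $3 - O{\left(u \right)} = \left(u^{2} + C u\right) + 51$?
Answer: $- \frac{244808330}{371773941} \approx -0.65849$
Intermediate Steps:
$O{\left(u \right)} = -48 - u^{2} - 190 u$ ($O{\left(u \right)} = 3 - \left(\left(u^{2} + 190 u\right) + 51\right) = 3 - \left(51 + u^{2} + 190 u\right) = -48 - u^{2} - 190 u$)
$J = 10843$ ($J = 10798 + 45 = 10843$)
$\frac{20285}{O{\left(113 \right)}} + \frac{t}{J} = \frac{20285}{-48 - 113^{2} - 21470} - \frac{725}{10843} = \frac{20285}{-48 - 12769 - 21470} - \frac{725}{10843} = \frac{20285}{-34287} - \frac{725}{10843} = 20285 \left(- \frac{1}{34287}\right) - \frac{725}{10843} = - \frac{20285}{34287} - \frac{725}{10843} = - \frac{244808330}{371773941}$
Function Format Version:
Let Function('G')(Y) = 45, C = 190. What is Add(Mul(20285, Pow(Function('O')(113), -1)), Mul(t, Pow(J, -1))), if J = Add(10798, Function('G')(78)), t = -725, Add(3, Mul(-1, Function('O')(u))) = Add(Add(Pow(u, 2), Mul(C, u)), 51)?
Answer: Rational(-244808330, 371773941) ≈ -0.65849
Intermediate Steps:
Function('O')(u) = Add(-48, Mul(-1, Pow(u, 2)), Mul(-190, u)) (Function('O')(u) = Add(3, Mul(-1, Add(Add(Pow(u, 2), Mul(190, u)), 51))) = Add(3, Mul(-1, Add(51, Pow(u, 2), Mul(190, u)))) = Add(3, Add(-51, Mul(-1, Pow(u, 2)), Mul(-190, u))) = Add(-48, Mul(-1, Pow(u, 2)), Mul(-190, u)))
J = 10843 (J = Add(10798, 45) = 10843)
Add(Mul(20285, Pow(Function('O')(113), -1)), Mul(t, Pow(J, -1))) = Add(Mul(20285, Pow(Add(-48, Mul(-1, Pow(113, 2)), Mul(-190, 113)), -1)), Mul(-725, Pow(10843, -1))) = Add(Mul(20285, Pow(Add(-48, Mul(-1, 12769), -21470), -1)), Mul(-725, Rational(1, 10843))) = Add(Mul(20285, Pow(Add(-48, -12769, -21470), -1)), Rational(-725, 10843)) = Add(Mul(20285, Pow(-34287, -1)), Rational(-725, 10843)) = Add(Mul(20285, Rational(-1, 34287)), Rational(-725, 10843)) = Add(Rational(-20285, 34287), Rational(-725, 10843)) = Rational(-244808330, 371773941)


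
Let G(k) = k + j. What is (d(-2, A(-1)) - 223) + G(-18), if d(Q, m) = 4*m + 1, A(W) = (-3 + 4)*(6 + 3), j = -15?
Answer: -219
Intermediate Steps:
A(W) = 9 (A(W) = 1*9 = 9)
G(k) = -15 + k (G(k) = k - 15 = -15 + k)
d(Q, m) = 1 + 4*m
(d(-2, A(-1)) - 223) + G(-18) = ((1 + 4*9) - 223) + (-15 - 18) = ((1 + 36) - 223) - 33 = (37 - 223) - 33 = -186 - 33 = -219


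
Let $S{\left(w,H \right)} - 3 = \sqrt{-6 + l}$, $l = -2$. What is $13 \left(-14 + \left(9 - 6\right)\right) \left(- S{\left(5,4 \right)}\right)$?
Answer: $429 + 286 i \sqrt{2} \approx 429.0 + 404.46 i$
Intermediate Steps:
$S{\left(w,H \right)} = 3 + 2 i \sqrt{2}$ ($S{\left(w,H \right)} = 3 + \sqrt{-6 - 2} = 3 + \sqrt{-8} = 3 + 2 i \sqrt{2}$)
$13 \left(-14 + \left(9 - 6\right)\right) \left(- S{\left(5,4 \right)}\right) = 13 \left(-14 + \left(9 - 6\right)\right) \left(- (3 + 2 i \sqrt{2})\right) = 13 \left(-14 + 3\right) \left(-3 - 2 i \sqrt{2}\right) = 13 \left(-11\right) \left(-3 - 2 i \sqrt{2}\right) = - 143 \left(-3 - 2 i \sqrt{2}\right) = 429 + 286 i \sqrt{2}$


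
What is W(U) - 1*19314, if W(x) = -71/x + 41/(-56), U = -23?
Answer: -24873399/1288 ≈ -19312.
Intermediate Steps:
W(x) = -41/56 - 71/x (W(x) = -71/x + 41*(-1/56) = -71/x - 41/56 = -41/56 - 71/x)
W(U) - 1*19314 = (-41/56 - 71/(-23)) - 1*19314 = (-41/56 - 71*(-1/23)) - 19314 = (-41/56 + 71/23) - 19314 = 3033/1288 - 19314 = -24873399/1288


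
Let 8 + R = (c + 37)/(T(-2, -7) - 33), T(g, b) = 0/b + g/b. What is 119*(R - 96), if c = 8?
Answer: -2871589/229 ≈ -12540.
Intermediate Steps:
T(g, b) = g/b (T(g, b) = 0 + g/b = g/b)
R = -2147/229 (R = -8 + (8 + 37)/(-2/(-7) - 33) = -8 + 45/(-2*(-⅐) - 33) = -8 + 45/(2/7 - 33) = -8 + 45/(-229/7) = -8 + 45*(-7/229) = -8 - 315/229 = -2147/229 ≈ -9.3755)
119*(R - 96) = 119*(-2147/229 - 96) = 119*(-24131/229) = -2871589/229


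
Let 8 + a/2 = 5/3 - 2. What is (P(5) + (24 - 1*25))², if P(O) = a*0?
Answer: 1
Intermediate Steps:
a = -50/3 (a = -16 + 2*(5/3 - 2) = -16 + 2*(-⅓) = -16 - ⅔ = -50/3 ≈ -16.667)
P(O) = 0 (P(O) = -50/3*0 = 0)
(P(5) + (24 - 1*25))² = (0 + (24 - 1*25))² = (0 + (24 - 25))² = (0 - 1)² = (-1)² = 1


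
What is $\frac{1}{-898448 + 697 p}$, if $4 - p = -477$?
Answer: $- \frac{1}{563191} \approx -1.7756 \cdot 10^{-6}$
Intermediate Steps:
$p = 481$ ($p = 4 - -477 = 4 + 477 = 481$)
$\frac{1}{-898448 + 697 p} = \frac{1}{-898448 + 697 \cdot 481} = \frac{1}{-898448 + 335257} = \frac{1}{-563191} = - \frac{1}{563191}$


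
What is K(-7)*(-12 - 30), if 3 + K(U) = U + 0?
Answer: 420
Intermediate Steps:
K(U) = -3 + U (K(U) = -3 + (U + 0) = -3 + U)
K(-7)*(-12 - 30) = (-3 - 7)*(-12 - 30) = -10*(-42) = 420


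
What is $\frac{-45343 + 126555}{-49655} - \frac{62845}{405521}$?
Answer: $- \frac{36053739927}{20136145255} \approx -1.7905$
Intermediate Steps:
$\frac{-45343 + 126555}{-49655} - \frac{62845}{405521} = 81212 \left(- \frac{1}{49655}\right) - \frac{62845}{405521} = - \frac{81212}{49655} - \frac{62845}{405521} = - \frac{36053739927}{20136145255}$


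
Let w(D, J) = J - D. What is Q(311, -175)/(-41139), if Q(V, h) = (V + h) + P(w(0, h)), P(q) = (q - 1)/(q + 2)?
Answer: -23704/7117047 ≈ -0.0033306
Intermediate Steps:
P(q) = (-1 + q)/(2 + q)
Q(V, h) = V + h + (-1 + h)/(2 + h) (Q(V, h) = (V + h) + (-1 + (h - 1*0))/(2 + (h - 1*0)) = (V + h) + (-1 + (h + 0))/(2 + (h + 0)) = (V + h) + (-1 + h)/(2 + h) = V + h + (-1 + h)/(2 + h))
Q(311, -175)/(-41139) = ((-1 - 175 + (2 - 175)*(311 - 175))/(2 - 175))/(-41139) = ((-1 - 175 - 173*136)/(-173))*(-1/41139) = -(-1 - 175 - 23528)/173*(-1/41139) = -1/173*(-23704)*(-1/41139) = (23704/173)*(-1/41139) = -23704/7117047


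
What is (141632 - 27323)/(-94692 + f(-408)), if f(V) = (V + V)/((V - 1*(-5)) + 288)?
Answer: -4381845/3629588 ≈ -1.2073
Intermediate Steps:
f(V) = 2*V/(293 + V) (f(V) = (2*V)/((V + 5) + 288) = (2*V)/((5 + V) + 288) = (2*V)/(293 + V) = 2*V/(293 + V))
(141632 - 27323)/(-94692 + f(-408)) = (141632 - 27323)/(-94692 + 2*(-408)/(293 - 408)) = 114309/(-94692 + 2*(-408)/(-115)) = 114309/(-94692 + 2*(-408)*(-1/115)) = 114309/(-94692 + 816/115) = 114309/(-10888764/115) = 114309*(-115/10888764) = -4381845/3629588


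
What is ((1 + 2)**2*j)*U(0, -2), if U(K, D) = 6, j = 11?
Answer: 594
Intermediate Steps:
((1 + 2)**2*j)*U(0, -2) = ((1 + 2)**2*11)*6 = (3**2*11)*6 = (9*11)*6 = 99*6 = 594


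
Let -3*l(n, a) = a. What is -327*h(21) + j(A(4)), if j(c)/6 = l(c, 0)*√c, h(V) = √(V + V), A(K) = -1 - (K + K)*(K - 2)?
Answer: -327*√42 ≈ -2119.2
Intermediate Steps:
l(n, a) = -a/3
A(K) = -1 - 2*K*(-2 + K)
h(V) = √2*√V (h(V) = √(2*V) = √2*√V)
j(c) = 0 (j(c) = 6*((-⅓*0)*√c) = 6*(0*√c) = 6*0 = 0)
-327*h(21) + j(A(4)) = -327*√2*√21 + 0 = -327*√42 + 0 = -327*√42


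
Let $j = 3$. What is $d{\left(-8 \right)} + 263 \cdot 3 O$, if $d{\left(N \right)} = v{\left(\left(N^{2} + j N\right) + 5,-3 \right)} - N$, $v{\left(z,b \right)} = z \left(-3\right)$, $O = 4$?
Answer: $3029$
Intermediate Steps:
$v{\left(z,b \right)} = - 3 z$
$d{\left(N \right)} = -15 - 10 N - 3 N^{2}$ ($d{\left(N \right)} = - 3 \left(\left(N^{2} + 3 N\right) + 5\right) - N = - 3 \left(5 + N^{2} + 3 N\right) - N = \left(-15 - 9 N - 3 N^{2}\right) - N = -15 - 10 N - 3 N^{2}$)
$d{\left(-8 \right)} + 263 \cdot 3 O = \left(-15 - -80 - 3 \left(-8\right)^{2}\right) + 263 \cdot 3 \cdot 4 = \left(-15 + 80 - 192\right) + 263 \cdot 12 = \left(-15 + 80 - 192\right) + 3156 = -127 + 3156 = 3029$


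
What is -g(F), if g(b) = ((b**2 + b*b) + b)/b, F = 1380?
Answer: -2761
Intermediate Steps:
g(b) = (b + 2*b**2)/b (g(b) = ((b**2 + b**2) + b)/b = (2*b**2 + b)/b = (b + 2*b**2)/b)
-g(F) = -(1 + 2*1380) = -(1 + 2760) = -1*2761 = -2761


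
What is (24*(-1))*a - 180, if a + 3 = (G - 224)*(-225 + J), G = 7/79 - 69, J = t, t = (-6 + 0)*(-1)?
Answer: -121632372/79 ≈ -1.5397e+6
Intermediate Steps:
t = 6 (t = -6*(-1) = 6)
J = 6
G = -5444/79 (G = 7*(1/79) - 69 = 7/79 - 69 = -5444/79 ≈ -68.911)
a = 5067423/79 (a = -3 + (-5444/79 - 224)*(-225 + 6) = -3 - 23140/79*(-219) = -3 + 5067660/79 = 5067423/79 ≈ 64145.)
(24*(-1))*a - 180 = (24*(-1))*(5067423/79) - 180 = -24*5067423/79 - 180 = -121618152/79 - 180 = -121632372/79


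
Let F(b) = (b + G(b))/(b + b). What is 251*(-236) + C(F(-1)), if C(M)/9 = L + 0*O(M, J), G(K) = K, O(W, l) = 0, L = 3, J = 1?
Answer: -59209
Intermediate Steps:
F(b) = 1 (F(b) = (b + b)/(b + b) = (2*b)/((2*b)) = (2*b)*(1/(2*b)) = 1)
C(M) = 27 (C(M) = 9*(3 + 0*0) = 9*(3 + 0) = 9*3 = 27)
251*(-236) + C(F(-1)) = 251*(-236) + 27 = -59236 + 27 = -59209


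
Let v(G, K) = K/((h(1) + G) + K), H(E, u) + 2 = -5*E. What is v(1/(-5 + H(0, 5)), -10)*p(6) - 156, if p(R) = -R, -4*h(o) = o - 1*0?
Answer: -15692/97 ≈ -161.77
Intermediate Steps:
h(o) = -o/4 (h(o) = -(o - 1*0)/4 = -(o + 0)/4 = -o/4)
H(E, u) = -2 - 5*E
v(G, K) = K/(-¼ + G + K) (v(G, K) = K/((-¼*1 + G) + K) = K/((-¼ + G) + K) = K/(-¼ + G + K))
v(1/(-5 + H(0, 5)), -10)*p(6) - 156 = (4*(-10)/(-1 + 4/(-5 + (-2 - 5*0)) + 4*(-10)))*(-1*6) - 156 = (4*(-10)/(-1 + 4/(-5 + (-2 + 0)) - 40))*(-6) - 156 = (4*(-10)/(-1 + 4/(-5 - 2) - 40))*(-6) - 156 = (4*(-10)/(-1 + 4/(-7) - 40))*(-6) - 156 = (4*(-10)/(-1 + 4*(-⅐) - 40))*(-6) - 156 = (4*(-10)/(-1 - 4/7 - 40))*(-6) - 156 = (4*(-10)/(-291/7))*(-6) - 156 = (4*(-10)*(-7/291))*(-6) - 156 = (280/291)*(-6) - 156 = -560/97 - 156 = -15692/97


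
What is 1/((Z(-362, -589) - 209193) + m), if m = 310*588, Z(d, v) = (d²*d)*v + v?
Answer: 1/27940912090 ≈ 3.5790e-11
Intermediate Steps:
Z(d, v) = v + v*d³ (Z(d, v) = d³*v + v = v*d³ + v = v + v*d³)
m = 182280
1/((Z(-362, -589) - 209193) + m) = 1/((-589*(1 + (-362)³) - 209193) + 182280) = 1/((-589*(1 - 47437928) - 209193) + 182280) = 1/((-589*(-47437927) - 209193) + 182280) = 1/((27940939003 - 209193) + 182280) = 1/(27940729810 + 182280) = 1/27940912090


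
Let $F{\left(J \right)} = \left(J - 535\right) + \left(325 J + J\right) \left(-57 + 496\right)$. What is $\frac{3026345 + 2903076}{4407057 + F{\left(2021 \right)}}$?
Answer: $\frac{5929421}{293641937} \approx 0.020193$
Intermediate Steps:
$F{\left(J \right)} = -535 + 143115 J$ ($F{\left(J \right)} = \left(-535 + J\right) + 326 J 439 = \left(-535 + J\right) + 143114 J = -535 + 143115 J$)
$\frac{3026345 + 2903076}{4407057 + F{\left(2021 \right)}} = \frac{3026345 + 2903076}{4407057 + \left(-535 + 143115 \cdot 2021\right)} = \frac{5929421}{4407057 + \left(-535 + 289235415\right)} = \frac{5929421}{4407057 + 289234880} = \frac{5929421}{293641937}$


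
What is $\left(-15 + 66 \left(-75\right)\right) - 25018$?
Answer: $-29983$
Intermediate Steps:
$\left(-15 + 66 \left(-75\right)\right) - 25018 = \left(-15 - 4950\right) - 25018 = -4965 - 25018 = -29983$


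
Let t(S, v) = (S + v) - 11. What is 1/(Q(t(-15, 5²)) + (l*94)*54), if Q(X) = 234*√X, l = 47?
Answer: 2209/527006055 - 13*I/3162036330 ≈ 4.1916e-6 - 4.1113e-9*I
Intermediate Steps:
t(S, v) = -11 + S + v
1/(Q(t(-15, 5²)) + (l*94)*54) = 1/(234*√(-11 - 15 + 5²) + (47*94)*54) = 1/(234*√(-11 - 15 + 25) + 4418*54) = 1/(234*√(-1) + 238572) = 1/(234*I + 238572) = 1/(238572 + 234*I) = (238572 - 234*I)/56916653940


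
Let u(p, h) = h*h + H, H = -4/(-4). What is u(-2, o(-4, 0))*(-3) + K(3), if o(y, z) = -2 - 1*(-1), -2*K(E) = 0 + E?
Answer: -15/2 ≈ -7.5000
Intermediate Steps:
K(E) = -E/2 (K(E) = -(0 + E)/2 = -E/2)
o(y, z) = -1 (o(y, z) = -2 + 1 = -1)
H = 1 (H = -4*(-¼) = 1)
u(p, h) = 1 + h² (u(p, h) = h*h + 1 = h² + 1 = 1 + h²)
u(-2, o(-4, 0))*(-3) + K(3) = (1 + (-1)²)*(-3) - ½*3 = (1 + 1)*(-3) - 3/2 = 2*(-3) - 3/2 = -6 - 3/2 = -15/2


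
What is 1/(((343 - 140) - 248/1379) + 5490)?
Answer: 1379/7850399 ≈ 0.00017566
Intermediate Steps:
1/(((343 - 140) - 248/1379) + 5490) = 1/((203 - 248*1/1379) + 5490) = 1/((203 - 248/1379) + 5490) = 1/(279689/1379 + 5490) = 1/(7850399/1379) = 1379/7850399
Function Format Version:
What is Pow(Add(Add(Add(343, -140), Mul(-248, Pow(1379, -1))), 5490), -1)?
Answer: Rational(1379, 7850399) ≈ 0.00017566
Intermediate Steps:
Pow(Add(Add(Add(343, -140), Mul(-248, Pow(1379, -1))), 5490), -1) = Pow(Add(Add(203, Mul(-248, Rational(1, 1379))), 5490), -1) = Pow(Add(Add(203, Rational(-248, 1379)), 5490), -1) = Pow(Add(Rational(279689, 1379), 5490), -1) = Pow(Rational(7850399, 1379), -1) = Rational(1379, 7850399)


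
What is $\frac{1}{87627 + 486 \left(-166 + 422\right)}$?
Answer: $\frac{1}{212043} \approx 4.716 \cdot 10^{-6}$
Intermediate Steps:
$\frac{1}{87627 + 486 \left(-166 + 422\right)} = \frac{1}{87627 + 486 \cdot 256} = \frac{1}{87627 + 124416} = \frac{1}{212043}$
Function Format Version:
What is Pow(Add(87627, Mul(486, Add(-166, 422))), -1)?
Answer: Rational(1, 212043) ≈ 4.7160e-6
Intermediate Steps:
Pow(Add(87627, Mul(486, Add(-166, 422))), -1) = Pow(Add(87627, Mul(486, 256)), -1) = Pow(Add(87627, 124416), -1) = Pow(212043, -1) = Rational(1, 212043)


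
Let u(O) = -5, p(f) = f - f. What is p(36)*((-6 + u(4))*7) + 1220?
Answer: 1220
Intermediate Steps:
p(f) = 0
p(36)*((-6 + u(4))*7) + 1220 = 0*((-6 - 5)*7) + 1220 = 0*(-11*7) + 1220 = 0*(-77) + 1220 = 0 + 1220 = 1220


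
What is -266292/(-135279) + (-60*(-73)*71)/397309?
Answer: 16429919072/5971951579 ≈ 2.7512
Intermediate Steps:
-266292/(-135279) + (-60*(-73)*71)/397309 = -266292*(-1/135279) + (4380*71)*(1/397309) = 29588/15031 + 310980*(1/397309) = 29588/15031 + 310980/397309 = 16429919072/5971951579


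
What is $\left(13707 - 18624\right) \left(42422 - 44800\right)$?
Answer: $11692626$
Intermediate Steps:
$\left(13707 - 18624\right) \left(42422 - 44800\right) = \left(-4917\right) \left(-2378\right) = 11692626$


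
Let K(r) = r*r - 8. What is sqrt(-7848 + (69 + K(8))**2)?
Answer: sqrt(7777) ≈ 88.187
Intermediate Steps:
K(r) = -8 + r**2 (K(r) = r**2 - 8 = -8 + r**2)
sqrt(-7848 + (69 + K(8))**2) = sqrt(-7848 + (69 + (-8 + 8**2))**2) = sqrt(-7848 + (69 + (-8 + 64))**2) = sqrt(-7848 + (69 + 56)**2) = sqrt(-7848 + 125**2) = sqrt(-7848 + 15625) = sqrt(7777)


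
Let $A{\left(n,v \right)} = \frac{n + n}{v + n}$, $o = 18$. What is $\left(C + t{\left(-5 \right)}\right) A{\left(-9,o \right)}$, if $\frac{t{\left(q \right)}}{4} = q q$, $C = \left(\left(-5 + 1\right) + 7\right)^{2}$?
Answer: $-218$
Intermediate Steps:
$C = 9$ ($C = \left(-4 + 7\right)^{2} = 3^{2} = 9$)
$t{\left(q \right)} = 4 q^{2}$ ($t{\left(q \right)} = 4 q q = 4 q^{2}$)
$A{\left(n,v \right)} = \frac{2 n}{n + v}$
$\left(C + t{\left(-5 \right)}\right) A{\left(-9,o \right)} = \left(9 + 4 \left(-5\right)^{2}\right) 2 \left(-9\right) \frac{1}{-9 + 18} = \left(9 + 4 \cdot 25\right) 2 \left(-9\right) \frac{1}{9} = \left(9 + 100\right) 2 \left(-9\right) \frac{1}{9} = 109 \left(-2\right) = -218$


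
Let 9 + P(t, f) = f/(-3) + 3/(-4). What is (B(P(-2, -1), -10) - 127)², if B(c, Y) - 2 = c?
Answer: 2601769/144 ≈ 18068.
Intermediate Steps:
P(t, f) = -39/4 - f/3 (P(t, f) = -9 + (f/(-3) + 3/(-4)) = -9 + (f*(-⅓) + 3*(-¼)) = -9 + (-f/3 - ¾) = -9 + (-¾ - f/3) = -39/4 - f/3)
B(c, Y) = 2 + c
(B(P(-2, -1), -10) - 127)² = ((2 + (-39/4 - ⅓*(-1))) - 127)² = ((2 + (-39/4 + ⅓)) - 127)² = ((2 - 113/12) - 127)² = (-89/12 - 127)² = (-1613/12)² = 2601769/144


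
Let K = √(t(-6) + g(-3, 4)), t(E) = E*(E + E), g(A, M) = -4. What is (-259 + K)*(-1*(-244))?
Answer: -63196 + 488*√17 ≈ -61184.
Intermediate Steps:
t(E) = 2*E² (t(E) = E*(2*E) = 2*E²)
K = 2*√17 (K = √(2*(-6)² - 4) = √(2*36 - 4) = √(72 - 4) = √68 = 2*√17 ≈ 8.2462)
(-259 + K)*(-1*(-244)) = (-259 + 2*√17)*(-1*(-244)) = (-259 + 2*√17)*244 = -63196 + 488*√17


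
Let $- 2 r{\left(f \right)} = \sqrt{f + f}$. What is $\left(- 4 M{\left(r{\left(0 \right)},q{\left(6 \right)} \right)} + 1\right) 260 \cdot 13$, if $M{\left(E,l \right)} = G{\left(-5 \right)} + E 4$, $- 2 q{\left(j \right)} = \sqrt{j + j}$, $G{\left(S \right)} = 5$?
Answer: $-64220$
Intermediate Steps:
$r{\left(f \right)} = - \frac{\sqrt{2} \sqrt{f}}{2}$ ($r{\left(f \right)} = - \frac{\sqrt{f + f}}{2} = - \frac{\sqrt{2 f}}{2} = - \frac{\sqrt{2} \sqrt{f}}{2}$)
$q{\left(j \right)} = - \frac{\sqrt{2} \sqrt{j}}{2}$ ($q{\left(j \right)} = - \frac{\sqrt{j + j}}{2} = - \frac{\sqrt{2 j}}{2} = - \frac{\sqrt{2} \sqrt{j}}{2}$)
$M{\left(E,l \right)} = 5 + 4 E$ ($M{\left(E,l \right)} = 5 + E 4 = 5 + 4 E$)
$\left(- 4 M{\left(r{\left(0 \right)},q{\left(6 \right)} \right)} + 1\right) 260 \cdot 13 = \left(- 4 \left(5 + 4 \left(- \frac{\sqrt{2} \sqrt{0}}{2}\right)\right) + 1\right) 260 \cdot 13 = \left(- 4 \left(5 + 4 \left(\left(- \frac{1}{2}\right) \sqrt{2} \cdot 0\right)\right) + 1\right) 3380 = \left(- 4 \left(5 + 4 \cdot 0\right) + 1\right) 3380 = \left(- 4 \left(5 + 0\right) + 1\right) 3380 = \left(\left(-4\right) 5 + 1\right) 3380 = \left(-20 + 1\right) 3380 = \left(-19\right) 3380 = -64220$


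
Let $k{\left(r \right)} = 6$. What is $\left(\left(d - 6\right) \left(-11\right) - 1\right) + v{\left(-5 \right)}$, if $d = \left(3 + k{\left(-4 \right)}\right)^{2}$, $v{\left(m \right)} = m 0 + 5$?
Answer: $-821$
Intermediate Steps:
$v{\left(m \right)} = 5$ ($v{\left(m \right)} = 0 + 5 = 5$)
$d = 81$ ($d = \left(3 + 6\right)^{2} = 9^{2} = 81$)
$\left(\left(d - 6\right) \left(-11\right) - 1\right) + v{\left(-5 \right)} = \left(\left(81 - 6\right) \left(-11\right) - 1\right) + 5 = \left(75 \left(-11\right) - 1\right) + 5 = \left(-825 - 1\right) + 5 = -826 + 5 = -821$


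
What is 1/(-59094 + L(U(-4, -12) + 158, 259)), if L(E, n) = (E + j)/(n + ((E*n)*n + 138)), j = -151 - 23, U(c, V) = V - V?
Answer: -10599195/626348829346 ≈ -1.6922e-5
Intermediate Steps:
U(c, V) = 0
j = -174
L(E, n) = (-174 + E)/(138 + n + E*n²) (L(E, n) = (E - 174)/(n + ((E*n)*n + 138)) = (-174 + E)/(n + (E*n² + 138)) = (-174 + E)/(n + (138 + E*n²)) = (-174 + E)/(138 + n + E*n²))
1/(-59094 + L(U(-4, -12) + 158, 259)) = 1/(-59094 + (-174 + (0 + 158))/(138 + 259 + (0 + 158)*259²)) = 1/(-59094 + (-174 + 158)/(138 + 259 + 158*67081)) = 1/(-59094 - 16/(138 + 259 + 10598798)) = 1/(-59094 - 16/10599195) = 1/(-626348829346/10599195) = -10599195/626348829346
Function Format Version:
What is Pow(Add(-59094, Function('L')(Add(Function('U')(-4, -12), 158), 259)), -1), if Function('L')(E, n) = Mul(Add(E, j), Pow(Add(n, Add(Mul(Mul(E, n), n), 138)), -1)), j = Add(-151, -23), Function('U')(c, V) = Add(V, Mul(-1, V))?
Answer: Rational(-10599195, 626348829346) ≈ -1.6922e-5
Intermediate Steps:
Function('U')(c, V) = 0
j = -174
Function('L')(E, n) = Mul(Pow(Add(138, n, Mul(E, Pow(n, 2))), -1), Add(-174, E)) (Function('L')(E, n) = Mul(Add(E, -174), Pow(Add(n, Add(Mul(Mul(E, n), n), 138)), -1)) = Mul(Add(-174, E), Pow(Add(n, Add(Mul(E, Pow(n, 2)), 138)), -1)) = Mul(Add(-174, E), Pow(Add(n, Add(138, Mul(E, Pow(n, 2)))), -1)) = Mul(Add(-174, E), Pow(Add(138, n, Mul(E, Pow(n, 2))), -1)) = Mul(Pow(Add(138, n, Mul(E, Pow(n, 2))), -1), Add(-174, E)))
Pow(Add(-59094, Function('L')(Add(Function('U')(-4, -12), 158), 259)), -1) = Pow(Add(-59094, Mul(Pow(Add(138, 259, Mul(Add(0, 158), Pow(259, 2))), -1), Add(-174, Add(0, 158)))), -1) = Pow(Add(-59094, Mul(Pow(Add(138, 259, Mul(158, 67081)), -1), Add(-174, 158))), -1) = Pow(Add(-59094, Mul(Pow(Add(138, 259, 10598798), -1), -16)), -1) = Pow(Add(-59094, Mul(Pow(10599195, -1), -16)), -1) = Pow(Add(-59094, Mul(Rational(1, 10599195), -16)), -1) = Pow(Add(-59094, Rational(-16, 10599195)), -1) = Pow(Rational(-626348829346, 10599195), -1) = Rational(-10599195, 626348829346)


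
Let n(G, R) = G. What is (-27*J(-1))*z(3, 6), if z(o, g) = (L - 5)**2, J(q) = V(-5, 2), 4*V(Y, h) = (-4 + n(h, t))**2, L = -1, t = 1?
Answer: -972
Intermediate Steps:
V(Y, h) = (-4 + h)**2/4
J(q) = 1 (J(q) = (-4 + 2)**2/4 = (1/4)*(-2)**2 = (1/4)*4 = 1)
z(o, g) = 36 (z(o, g) = (-1 - 5)**2 = (-6)**2 = 36)
(-27*J(-1))*z(3, 6) = -27*1*36 = -27*36 = -972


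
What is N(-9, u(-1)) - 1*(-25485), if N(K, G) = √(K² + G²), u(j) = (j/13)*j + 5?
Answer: 25485 + 3*√2005/13 ≈ 25495.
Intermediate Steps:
u(j) = 5 + j²/13 (u(j) = (j*(1/13))*j + 5 = (j/13)*j + 5 = j²/13 + 5 = 5 + j²/13)
N(K, G) = √(G² + K²)
N(-9, u(-1)) - 1*(-25485) = √((5 + (1/13)*(-1)²)² + (-9)²) - 1*(-25485) = √((5 + (1/13)*1)² + 81) + 25485 = √((5 + 1/13)² + 81) + 25485 = √((66/13)² + 81) + 25485 = √(4356/169 + 81) + 25485 = √(18045/169) + 25485 = 3*√2005/13 + 25485 = 25485 + 3*√2005/13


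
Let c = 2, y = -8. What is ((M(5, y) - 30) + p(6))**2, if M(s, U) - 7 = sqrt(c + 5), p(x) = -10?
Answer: (33 - sqrt(7))**2 ≈ 921.38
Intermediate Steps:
M(s, U) = 7 + sqrt(7) (M(s, U) = 7 + sqrt(2 + 5) = 7 + sqrt(7))
((M(5, y) - 30) + p(6))**2 = (((7 + sqrt(7)) - 30) - 10)**2 = ((-23 + sqrt(7)) - 10)**2 = (-33 + sqrt(7))**2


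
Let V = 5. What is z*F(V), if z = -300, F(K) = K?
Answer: -1500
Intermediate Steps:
z*F(V) = -300*5 = -1500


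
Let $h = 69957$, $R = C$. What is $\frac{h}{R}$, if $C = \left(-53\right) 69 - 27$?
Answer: $- \frac{23319}{1228} \approx -18.989$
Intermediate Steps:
$C = -3684$ ($C = -3657 - 27 = -3684$)
$R = -3684$
$\frac{h}{R} = \frac{69957}{-3684} = 69957 \left(- \frac{1}{3684}\right) = - \frac{23319}{1228}$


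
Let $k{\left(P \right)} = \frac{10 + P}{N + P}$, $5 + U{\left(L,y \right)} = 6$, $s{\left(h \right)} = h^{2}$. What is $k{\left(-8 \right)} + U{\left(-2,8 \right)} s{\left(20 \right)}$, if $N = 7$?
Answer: $398$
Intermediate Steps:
$U{\left(L,y \right)} = 1$ ($U{\left(L,y \right)} = -5 + 6 = 1$)
$k{\left(P \right)} = \frac{10 + P}{7 + P}$
$k{\left(-8 \right)} + U{\left(-2,8 \right)} s{\left(20 \right)} = \frac{10 - 8}{7 - 8} + 1 \cdot 20^{2} = \frac{1}{-1} \cdot 2 + 1 \cdot 400 = \left(-1\right) 2 + 400 = -2 + 400 = 398$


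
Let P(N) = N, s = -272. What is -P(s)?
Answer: 272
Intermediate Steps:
-P(s) = -1*(-272) = 272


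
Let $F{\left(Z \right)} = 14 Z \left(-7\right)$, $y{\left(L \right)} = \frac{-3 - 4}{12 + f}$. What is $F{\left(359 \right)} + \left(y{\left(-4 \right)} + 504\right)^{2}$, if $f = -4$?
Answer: $\frac{13948977}{64} \approx 2.1795 \cdot 10^{5}$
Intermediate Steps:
$y{\left(L \right)} = - \frac{7}{8}$ ($y{\left(L \right)} = \frac{-3 - 4}{12 - 4} = - \frac{7}{8}$)
$F{\left(Z \right)} = - 98 Z$
$F{\left(359 \right)} + \left(y{\left(-4 \right)} + 504\right)^{2} = \left(-98\right) 359 + \left(- \frac{7}{8} + 504\right)^{2} = -35182 + \left(\frac{4025}{8}\right)^{2} = -35182 + \frac{16200625}{64} = \frac{13948977}{64}$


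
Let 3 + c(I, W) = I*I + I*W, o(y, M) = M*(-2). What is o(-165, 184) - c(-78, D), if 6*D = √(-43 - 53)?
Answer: -6449 + 52*I*√6 ≈ -6449.0 + 127.37*I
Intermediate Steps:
o(y, M) = -2*M
D = 2*I*√6/3 (D = √(-43 - 53)/6 = √(-96)/6 = (4*I*√6)/6 = 2*I*√6/3 ≈ 1.633*I)
c(I, W) = -3 + I² + I*W (c(I, W) = -3 + (I*I + I*W) = -3 + (I² + I*W) = -3 + I² + I*W)
o(-165, 184) - c(-78, D) = -2*184 - (-3 + (-78)² - 52*I*√6) = -368 - (-3 + 6084 - 52*I*√6) = -368 - (6081 - 52*I*√6) = -368 + (-6081 + 52*I*√6) = -6449 + 52*I*√6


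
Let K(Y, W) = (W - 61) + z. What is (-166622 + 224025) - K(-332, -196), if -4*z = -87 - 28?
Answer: 230525/4 ≈ 57631.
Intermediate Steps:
z = 115/4 (z = -(-87 - 28)/4 = -1/4*(-115) = 115/4 ≈ 28.750)
K(Y, W) = -129/4 + W (K(Y, W) = (W - 61) + 115/4 = (-61 + W) + 115/4 = -129/4 + W)
(-166622 + 224025) - K(-332, -196) = (-166622 + 224025) - (-129/4 - 196) = 57403 - 1*(-913/4) = 57403 + 913/4 = 230525/4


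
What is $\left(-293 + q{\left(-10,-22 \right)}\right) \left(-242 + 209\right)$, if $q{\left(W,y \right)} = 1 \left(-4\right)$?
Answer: $9801$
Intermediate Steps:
$q{\left(W,y \right)} = -4$
$\left(-293 + q{\left(-10,-22 \right)}\right) \left(-242 + 209\right) = \left(-293 - 4\right) \left(-242 + 209\right) = \left(-297\right) \left(-33\right) = 9801$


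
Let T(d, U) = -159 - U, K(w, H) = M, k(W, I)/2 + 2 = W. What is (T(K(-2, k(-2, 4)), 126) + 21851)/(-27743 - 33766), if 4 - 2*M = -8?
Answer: -21566/61509 ≈ -0.35062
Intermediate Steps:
M = 6 (M = 2 - ½*(-8) = 2 + 4 = 6)
k(W, I) = -4 + 2*W
K(w, H) = 6
(T(K(-2, k(-2, 4)), 126) + 21851)/(-27743 - 33766) = ((-159 - 1*126) + 21851)/(-27743 - 33766) = ((-159 - 126) + 21851)/(-61509) = (-285 + 21851)*(-1/61509) = 21566*(-1/61509) = -21566/61509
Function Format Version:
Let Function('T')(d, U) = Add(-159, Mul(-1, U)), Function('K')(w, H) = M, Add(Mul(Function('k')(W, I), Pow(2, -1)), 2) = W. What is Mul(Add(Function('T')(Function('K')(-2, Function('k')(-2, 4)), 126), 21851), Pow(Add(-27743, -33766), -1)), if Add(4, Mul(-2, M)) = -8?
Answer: Rational(-21566, 61509) ≈ -0.35062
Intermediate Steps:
M = 6 (M = Add(2, Mul(Rational(-1, 2), -8)) = Add(2, 4) = 6)
Function('k')(W, I) = Add(-4, Mul(2, W))
Function('K')(w, H) = 6
Mul(Add(Function('T')(Function('K')(-2, Function('k')(-2, 4)), 126), 21851), Pow(Add(-27743, -33766), -1)) = Mul(Add(Add(-159, Mul(-1, 126)), 21851), Pow(Add(-27743, -33766), -1)) = Mul(Add(Add(-159, -126), 21851), Pow(-61509, -1)) = Mul(Add(-285, 21851), Rational(-1, 61509)) = Mul(21566, Rational(-1, 61509)) = Rational(-21566, 61509)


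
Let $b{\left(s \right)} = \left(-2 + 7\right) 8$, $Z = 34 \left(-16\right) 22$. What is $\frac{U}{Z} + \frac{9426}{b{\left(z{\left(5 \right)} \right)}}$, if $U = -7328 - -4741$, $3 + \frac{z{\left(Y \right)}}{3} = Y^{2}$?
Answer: $\frac{14114231}{59840} \approx 235.87$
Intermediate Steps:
$Z = -11968$ ($Z = \left(-544\right) 22 = -11968$)
$z{\left(Y \right)} = -9 + 3 Y^{2}$
$b{\left(s \right)} = 40$ ($b{\left(s \right)} = 5 \cdot 8 = 40$)
$U = -2587$ ($U = -7328 + 4741 = -2587$)
$\frac{U}{Z} + \frac{9426}{b{\left(z{\left(5 \right)} \right)}} = - \frac{2587}{-11968} + \frac{9426}{40} = \left(-2587\right) \left(- \frac{1}{11968}\right) + 9426 \cdot \frac{1}{40} = \frac{2587}{11968} + \frac{4713}{20} = \frac{14114231}{59840}$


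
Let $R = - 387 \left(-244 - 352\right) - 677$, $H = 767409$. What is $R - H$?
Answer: $-537434$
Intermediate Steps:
$R = 229975$ ($R = \left(-387\right) \left(-596\right) - 677 = 230652 - 677 = 229975$)
$R - H = 229975 - 767409 = -537434$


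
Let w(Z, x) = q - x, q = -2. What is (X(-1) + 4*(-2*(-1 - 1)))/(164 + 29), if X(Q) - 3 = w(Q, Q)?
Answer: 18/193 ≈ 0.093264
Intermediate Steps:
w(Z, x) = -2 - x
X(Q) = 1 - Q (X(Q) = 3 + (-2 - Q) = 1 - Q)
(X(-1) + 4*(-2*(-1 - 1)))/(164 + 29) = ((1 - 1*(-1)) + 4*(-2*(-1 - 1)))/(164 + 29) = ((1 + 1) + 4*(-2*(-2)))/193 = (2 + 4*4)*(1/193) = (2 + 16)*(1/193) = 18*(1/193) = 18/193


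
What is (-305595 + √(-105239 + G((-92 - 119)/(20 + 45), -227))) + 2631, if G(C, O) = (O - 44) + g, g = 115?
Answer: -302964 + I*√105395 ≈ -3.0296e+5 + 324.65*I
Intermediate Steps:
G(C, O) = 71 + O (G(C, O) = (O - 44) + 115 = (-44 + O) + 115 = 71 + O)
(-305595 + √(-105239 + G((-92 - 119)/(20 + 45), -227))) + 2631 = (-305595 + √(-105239 + (71 - 227))) + 2631 = (-305595 + √(-105239 - 156)) + 2631 = (-305595 + √(-105395)) + 2631 = (-305595 + I*√105395) + 2631 = -302964 + I*√105395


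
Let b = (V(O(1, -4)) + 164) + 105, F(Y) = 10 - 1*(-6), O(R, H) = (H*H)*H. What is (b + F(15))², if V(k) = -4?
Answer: 78961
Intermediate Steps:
O(R, H) = H³ (O(R, H) = H²*H = H³)
F(Y) = 16 (F(Y) = 10 + 6 = 16)
b = 265 (b = (-4 + 164) + 105 = 160 + 105 = 265)
(b + F(15))² = (265 + 16)² = 281² = 78961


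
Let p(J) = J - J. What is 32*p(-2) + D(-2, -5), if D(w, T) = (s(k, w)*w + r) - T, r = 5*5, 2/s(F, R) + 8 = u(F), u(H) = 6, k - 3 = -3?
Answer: 32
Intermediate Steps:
k = 0 (k = 3 - 3 = 0)
p(J) = 0
s(F, R) = -1 (s(F, R) = 2/(-8 + 6) = 2/(-2) = 2*(-1/2) = -1)
r = 25
D(w, T) = 25 - T - w (D(w, T) = (-w + 25) - T = (25 - w) - T = 25 - T - w)
32*p(-2) + D(-2, -5) = 32*0 + (25 - 1*(-5) - 1*(-2)) = 0 + (25 + 5 + 2) = 0 + 32 = 32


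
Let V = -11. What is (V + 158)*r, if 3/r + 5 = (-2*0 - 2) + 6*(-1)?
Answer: -441/13 ≈ -33.923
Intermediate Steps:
r = -3/13 (r = 3/(-5 + ((-2*0 - 2) + 6*(-1))) = 3/(-5 + ((0 - 2) - 6)) = 3/(-5 + (-2 - 6)) = 3/(-5 - 8) = 3/(-13) = 3*(-1/13) = -3/13 ≈ -0.23077)
(V + 158)*r = (-11 + 158)*(-3/13) = 147*(-3/13) = -441/13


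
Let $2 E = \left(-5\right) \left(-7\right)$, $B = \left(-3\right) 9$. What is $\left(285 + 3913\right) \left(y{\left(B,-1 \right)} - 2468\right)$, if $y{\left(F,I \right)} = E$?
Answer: $-10287199$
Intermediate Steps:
$B = -27$
$E = \frac{35}{2}$ ($E = \frac{\left(-5\right) \left(-7\right)}{2} = \frac{1}{2} \cdot 35 = \frac{35}{2} \approx 17.5$)
$y{\left(F,I \right)} = \frac{35}{2}$
$\left(285 + 3913\right) \left(y{\left(B,-1 \right)} - 2468\right) = \left(285 + 3913\right) \left(\frac{35}{2} - 2468\right) = 4198 \left(- \frac{4901}{2}\right) = -10287199$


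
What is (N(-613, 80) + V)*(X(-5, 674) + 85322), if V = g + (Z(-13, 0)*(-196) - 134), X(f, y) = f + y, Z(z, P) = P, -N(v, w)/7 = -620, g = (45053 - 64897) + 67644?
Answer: 4472047946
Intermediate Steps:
g = 47800 (g = -19844 + 67644 = 47800)
N(v, w) = 4340 (N(v, w) = -7*(-620) = 4340)
V = 47666 (V = 47800 + (0*(-196) - 134) = 47800 + (0 - 134) = 47800 - 134 = 47666)
(N(-613, 80) + V)*(X(-5, 674) + 85322) = (4340 + 47666)*((-5 + 674) + 85322) = 52006*(669 + 85322) = 52006*85991 = 4472047946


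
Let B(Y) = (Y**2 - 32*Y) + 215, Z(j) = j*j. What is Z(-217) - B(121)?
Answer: 36105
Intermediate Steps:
Z(j) = j**2
B(Y) = 215 + Y**2 - 32*Y
Z(-217) - B(121) = (-217)**2 - (215 + 121**2 - 32*121) = 47089 - (215 + 14641 - 3872) = 47089 - 1*10984 = 47089 - 10984 = 36105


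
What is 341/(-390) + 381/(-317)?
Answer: -256687/123630 ≈ -2.0763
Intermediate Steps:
341/(-390) + 381/(-317) = 341*(-1/390) + 381*(-1/317) = -341/390 - 381/317 = -256687/123630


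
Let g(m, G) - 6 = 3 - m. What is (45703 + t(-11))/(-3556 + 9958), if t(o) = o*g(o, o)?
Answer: 15161/2134 ≈ 7.1045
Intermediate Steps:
g(m, G) = 9 - m (g(m, G) = 6 + (3 - m) = 9 - m)
t(o) = o*(9 - o)
(45703 + t(-11))/(-3556 + 9958) = (45703 - 11*(9 - 1*(-11)))/(-3556 + 9958) = (45703 - 11*(9 + 11))/6402 = (45703 - 11*20)*(1/6402) = (45703 - 220)*(1/6402) = 45483*(1/6402) = 15161/2134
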